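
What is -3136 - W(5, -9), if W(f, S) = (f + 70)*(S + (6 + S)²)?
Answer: -3136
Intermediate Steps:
W(f, S) = (70 + f)*(S + (6 + S)²)
-3136 - W(5, -9) = -3136 - (70*(-9) + 70*(6 - 9)² - 9*5 + 5*(6 - 9)²) = -3136 - (-630 + 70*(-3)² - 45 + 5*(-3)²) = -3136 - (-630 + 70*9 - 45 + 5*9) = -3136 - (-630 + 630 - 45 + 45) = -3136 - 1*0 = -3136 + 0 = -3136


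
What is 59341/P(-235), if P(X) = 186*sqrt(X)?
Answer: -59341*I*sqrt(235)/43710 ≈ -20.812*I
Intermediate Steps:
59341/P(-235) = 59341/((186*sqrt(-235))) = 59341/((186*(I*sqrt(235)))) = 59341/((186*I*sqrt(235))) = 59341*(-I*sqrt(235)/43710) = -59341*I*sqrt(235)/43710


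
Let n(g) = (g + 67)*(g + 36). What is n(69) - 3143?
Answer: 11137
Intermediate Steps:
n(g) = (36 + g)*(67 + g) (n(g) = (67 + g)*(36 + g) = (36 + g)*(67 + g))
n(69) - 3143 = (2412 + 69² + 103*69) - 3143 = (2412 + 4761 + 7107) - 3143 = 14280 - 3143 = 11137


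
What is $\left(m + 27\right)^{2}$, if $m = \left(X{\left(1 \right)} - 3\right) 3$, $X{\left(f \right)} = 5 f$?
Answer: $1089$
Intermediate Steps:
$m = 6$ ($m = \left(5 \cdot 1 - 3\right) 3 = \left(5 - 3\right) 3 = 2 \cdot 3 = 6$)
$\left(m + 27\right)^{2} = \left(6 + 27\right)^{2} = 33^{2} = 1089$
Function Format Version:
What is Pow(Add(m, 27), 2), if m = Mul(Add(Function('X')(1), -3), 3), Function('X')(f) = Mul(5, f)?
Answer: 1089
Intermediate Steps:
m = 6 (m = Mul(Add(Mul(5, 1), -3), 3) = Mul(Add(5, -3), 3) = Mul(2, 3) = 6)
Pow(Add(m, 27), 2) = Pow(Add(6, 27), 2) = Pow(33, 2) = 1089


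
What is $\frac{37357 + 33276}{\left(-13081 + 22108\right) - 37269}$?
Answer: $- \frac{70633}{28242} \approx -2.501$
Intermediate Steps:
$\frac{37357 + 33276}{\left(-13081 + 22108\right) - 37269} = \frac{70633}{9027 - 37269} = \frac{70633}{-28242} = 70633 \left(- \frac{1}{28242}\right) = - \frac{70633}{28242}$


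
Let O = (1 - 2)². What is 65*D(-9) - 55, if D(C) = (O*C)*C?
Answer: 5210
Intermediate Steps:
O = 1 (O = (-1)² = 1)
D(C) = C² (D(C) = (1*C)*C = C*C = C²)
65*D(-9) - 55 = 65*(-9)² - 55 = 65*81 - 55 = 5265 - 55 = 5210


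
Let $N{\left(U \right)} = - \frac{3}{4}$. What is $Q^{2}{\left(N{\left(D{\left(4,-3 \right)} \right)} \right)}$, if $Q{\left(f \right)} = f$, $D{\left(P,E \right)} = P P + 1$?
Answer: $\frac{9}{16} \approx 0.5625$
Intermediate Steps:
$D{\left(P,E \right)} = 1 + P^{2}$ ($D{\left(P,E \right)} = P^{2} + 1 = 1 + P^{2}$)
$N{\left(U \right)} = - \frac{3}{4}$ ($N{\left(U \right)} = \left(-3\right) \frac{1}{4} = - \frac{3}{4}$)
$Q^{2}{\left(N{\left(D{\left(4,-3 \right)} \right)} \right)} = \left(- \frac{3}{4}\right)^{2} = \frac{9}{16}$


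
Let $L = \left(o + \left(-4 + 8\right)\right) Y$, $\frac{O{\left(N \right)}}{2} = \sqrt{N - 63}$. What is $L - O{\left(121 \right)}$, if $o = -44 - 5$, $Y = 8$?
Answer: $-360 - 2 \sqrt{58} \approx -375.23$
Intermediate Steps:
$O{\left(N \right)} = 2 \sqrt{-63 + N}$ ($O{\left(N \right)} = 2 \sqrt{N - 63} = 2 \sqrt{-63 + N}$)
$o = -49$
$L = -360$ ($L = \left(-49 + \left(-4 + 8\right)\right) 8 = \left(-49 + 4\right) 8 = \left(-45\right) 8 = -360$)
$L - O{\left(121 \right)} = -360 - 2 \sqrt{-63 + 121} = -360 - 2 \sqrt{58}$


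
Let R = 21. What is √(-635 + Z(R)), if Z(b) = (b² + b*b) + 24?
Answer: √271 ≈ 16.462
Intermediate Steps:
Z(b) = 24 + 2*b² (Z(b) = (b² + b²) + 24 = 2*b² + 24 = 24 + 2*b²)
√(-635 + Z(R)) = √(-635 + (24 + 2*21²)) = √(-635 + (24 + 2*441)) = √(-635 + (24 + 882)) = √(-635 + 906) = √271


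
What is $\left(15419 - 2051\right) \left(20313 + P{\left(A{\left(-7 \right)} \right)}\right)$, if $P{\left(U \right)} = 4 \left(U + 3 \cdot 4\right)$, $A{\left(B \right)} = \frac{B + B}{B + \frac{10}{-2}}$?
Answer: $272248232$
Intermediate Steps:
$A{\left(B \right)} = \frac{2 B}{-5 + B}$ ($A{\left(B \right)} = \frac{2 B}{B + 10 \left(- \frac{1}{2}\right)} = \frac{2 B}{B - 5} = \frac{2 B}{-5 + B}$)
$P{\left(U \right)} = 48 + 4 U$ ($P{\left(U \right)} = 4 \left(U + 12\right) = 4 \left(12 + U\right) = 48 + 4 U$)
$\left(15419 - 2051\right) \left(20313 + P{\left(A{\left(-7 \right)} \right)}\right) = \left(15419 - 2051\right) \left(20313 + \left(48 + 4 \cdot 2 \left(-7\right) \frac{1}{-5 - 7}\right)\right) = 13368 \left(20313 + \left(48 + 4 \cdot 2 \left(-7\right) \frac{1}{-12}\right)\right) = 13368 \left(20313 + \left(48 + 4 \cdot 2 \left(-7\right) \left(- \frac{1}{12}\right)\right)\right) = 13368 \left(20313 + \left(48 + 4 \cdot \frac{7}{6}\right)\right) = 13368 \left(20313 + \left(48 + \frac{14}{3}\right)\right) = 13368 \left(20313 + \frac{158}{3}\right) = 13368 \cdot \frac{61097}{3} = 272248232$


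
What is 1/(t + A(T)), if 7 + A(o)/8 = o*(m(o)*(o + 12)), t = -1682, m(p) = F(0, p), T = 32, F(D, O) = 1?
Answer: 1/9526 ≈ 0.00010498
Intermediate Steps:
m(p) = 1
A(o) = -56 + 8*o*(12 + o) (A(o) = -56 + 8*(o*(1*(o + 12))) = -56 + 8*(o*(1*(12 + o))) = -56 + 8*(o*(12 + o)) = -56 + 8*o*(12 + o))
1/(t + A(T)) = 1/(-1682 + (-56 + 8*32² + 96*32)) = 1/(-1682 + (-56 + 8*1024 + 3072)) = 1/(-1682 + (-56 + 8192 + 3072)) = 1/(-1682 + 11208) = 1/9526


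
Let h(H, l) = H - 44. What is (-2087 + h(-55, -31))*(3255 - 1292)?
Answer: -4291118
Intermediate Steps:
h(H, l) = -44 + H
(-2087 + h(-55, -31))*(3255 - 1292) = (-2087 + (-44 - 55))*(3255 - 1292) = (-2087 - 99)*1963 = -2186*1963 = -4291118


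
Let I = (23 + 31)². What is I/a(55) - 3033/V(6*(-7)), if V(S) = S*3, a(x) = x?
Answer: 59359/770 ≈ 77.090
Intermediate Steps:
V(S) = 3*S
I = 2916 (I = 54² = 2916)
I/a(55) - 3033/V(6*(-7)) = 2916/55 - 3033/(3*(6*(-7))) = 2916*(1/55) - 3033/(3*(-42)) = 2916/55 - 3033/(-126) = 2916/55 - 3033*(-1/126) = 2916/55 + 337/14 = 59359/770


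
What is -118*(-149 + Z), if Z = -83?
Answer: 27376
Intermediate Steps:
-118*(-149 + Z) = -118*(-149 - 83) = -118*(-232) = 27376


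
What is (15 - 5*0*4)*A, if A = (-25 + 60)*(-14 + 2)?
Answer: -6300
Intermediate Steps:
A = -420 (A = 35*(-12) = -420)
(15 - 5*0*4)*A = (15 - 5*0*4)*(-420) = (15 + 0*4)*(-420) = (15 + 0)*(-420) = 15*(-420) = -6300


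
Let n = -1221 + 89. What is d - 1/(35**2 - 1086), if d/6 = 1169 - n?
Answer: 1919033/139 ≈ 13806.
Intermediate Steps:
n = -1132
d = 13806 (d = 6*(1169 - 1*(-1132)) = 6*(1169 + 1132) = 6*2301 = 13806)
d - 1/(35**2 - 1086) = 13806 - 1/(35**2 - 1086) = 13806 - 1/(1225 - 1086) = 13806 - 1/139 = 1919033/139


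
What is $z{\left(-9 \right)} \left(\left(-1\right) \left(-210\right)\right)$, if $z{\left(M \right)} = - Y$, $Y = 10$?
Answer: $-2100$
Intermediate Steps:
$z{\left(M \right)} = -10$ ($z{\left(M \right)} = \left(-1\right) 10 = -10$)
$z{\left(-9 \right)} \left(\left(-1\right) \left(-210\right)\right) = - 10 \left(\left(-1\right) \left(-210\right)\right) = \left(-10\right) 210 = -2100$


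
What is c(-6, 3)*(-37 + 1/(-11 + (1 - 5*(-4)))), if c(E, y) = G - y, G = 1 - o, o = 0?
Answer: 369/5 ≈ 73.800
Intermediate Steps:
G = 1 (G = 1 - 1*0 = 1 + 0 = 1)
c(E, y) = 1 - y
c(-6, 3)*(-37 + 1/(-11 + (1 - 5*(-4)))) = (1 - 1*3)*(-37 + 1/(-11 + (1 - 5*(-4)))) = (1 - 3)*(-37 + 1/(-11 + (1 + 20))) = -2*(-37 + 1/(-11 + 21)) = -2*(-37 + 1/10) = -2*(-369/10) = 369/5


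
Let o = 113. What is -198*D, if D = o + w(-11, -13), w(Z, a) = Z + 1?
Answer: -20394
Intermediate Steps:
w(Z, a) = 1 + Z
D = 103 (D = 113 + (1 - 11) = 113 - 10 = 103)
-198*D = -198*103 = -20394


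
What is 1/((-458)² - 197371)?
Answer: 1/12393 ≈ 8.0691e-5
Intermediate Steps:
1/((-458)² - 197371) = 1/(209764 - 197371) = 1/12393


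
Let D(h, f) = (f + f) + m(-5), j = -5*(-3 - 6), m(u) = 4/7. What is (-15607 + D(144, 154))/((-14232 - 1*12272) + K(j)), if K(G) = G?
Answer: 107089/185213 ≈ 0.57819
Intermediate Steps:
m(u) = 4/7 (m(u) = 4*(1/7) = 4/7)
j = 45 (j = -5*(-9) = 45)
D(h, f) = 4/7 + 2*f (D(h, f) = (f + f) + 4/7 = 2*f + 4/7 = 4/7 + 2*f)
(-15607 + D(144, 154))/((-14232 - 1*12272) + K(j)) = (-15607 + (4/7 + 2*154))/((-14232 - 1*12272) + 45) = (-15607 + (4/7 + 308))/((-14232 - 12272) + 45) = (-15607 + 2160/7)/(-26504 + 45) = -107089/7/(-26459) = -107089/7*(-1/26459) = 107089/185213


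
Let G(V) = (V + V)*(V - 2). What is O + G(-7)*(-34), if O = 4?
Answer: -4280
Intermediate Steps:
G(V) = 2*V*(-2 + V) (G(V) = (2*V)*(-2 + V) = 2*V*(-2 + V))
O + G(-7)*(-34) = 4 + (2*(-7)*(-2 - 7))*(-34) = 4 + (2*(-7)*(-9))*(-34) = 4 + 126*(-34) = 4 - 4284 = -4280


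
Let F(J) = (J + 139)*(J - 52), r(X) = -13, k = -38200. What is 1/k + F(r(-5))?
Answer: -312858001/38200 ≈ -8190.0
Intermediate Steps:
F(J) = (-52 + J)*(139 + J) (F(J) = (139 + J)*(-52 + J) = (-52 + J)*(139 + J))
1/k + F(r(-5)) = 1/(-38200) + (-7228 + (-13)² + 87*(-13)) = -1/38200 + (-7228 + 169 - 1131) = -1/38200 - 8190 = -312858001/38200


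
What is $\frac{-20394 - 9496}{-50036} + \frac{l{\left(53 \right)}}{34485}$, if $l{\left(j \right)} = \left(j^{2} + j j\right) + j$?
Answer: $\frac{93893629}{123249390} \approx 0.76182$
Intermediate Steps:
$l{\left(j \right)} = j + 2 j^{2}$ ($l{\left(j \right)} = \left(j^{2} + j^{2}\right) + j = 2 j^{2} + j = j + 2 j^{2}$)
$\frac{-20394 - 9496}{-50036} + \frac{l{\left(53 \right)}}{34485} = \frac{-20394 - 9496}{-50036} + \frac{53 \left(1 + 2 \cdot 53\right)}{34485} = \left(-29890\right) \left(- \frac{1}{50036}\right) + 53 \left(1 + 106\right) \frac{1}{34485} = \frac{2135}{3574} + 53 \cdot 107 \cdot \frac{1}{34485} = \frac{2135}{3574} + 5671 \cdot \frac{1}{34485} = \frac{2135}{3574} + \frac{5671}{34485} = \frac{93893629}{123249390}$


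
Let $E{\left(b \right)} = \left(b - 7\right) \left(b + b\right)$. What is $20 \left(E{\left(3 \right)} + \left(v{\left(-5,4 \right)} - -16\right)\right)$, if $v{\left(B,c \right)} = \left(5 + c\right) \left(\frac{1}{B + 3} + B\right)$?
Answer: $-1150$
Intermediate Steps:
$E{\left(b \right)} = 2 b \left(-7 + b\right)$ ($E{\left(b \right)} = \left(-7 + b\right) 2 b = 2 b \left(-7 + b\right)$)
$v{\left(B,c \right)} = \left(5 + c\right) \left(B + \frac{1}{3 + B}\right)$ ($v{\left(B,c \right)} = \left(5 + c\right) \left(\frac{1}{3 + B} + B\right) = \left(5 + c\right) \left(B + \frac{1}{3 + B}\right)$)
$20 \left(E{\left(3 \right)} + \left(v{\left(-5,4 \right)} - -16\right)\right) = 20 \left(2 \cdot 3 \left(-7 + 3\right) + \left(\frac{5 + 4 + 5 \left(-5\right)^{2} + 15 \left(-5\right) + 4 \left(-5\right)^{2} + 3 \left(-5\right) 4}{3 - 5} - -16\right)\right) = 20 \left(2 \cdot 3 \left(-4\right) + \left(\frac{5 + 4 + 5 \cdot 25 - 75 + 4 \cdot 25 - 60}{-2} + 16\right)\right) = 20 \left(-24 + \left(- \frac{5 + 4 + 125 - 75 + 100 - 60}{2} + 16\right)\right) = 20 \left(-24 + \left(\left(- \frac{1}{2}\right) 99 + 16\right)\right) = 20 \left(-24 + \left(- \frac{99}{2} + 16\right)\right) = 20 \left(-24 - \frac{67}{2}\right) = 20 \left(- \frac{115}{2}\right) = -1150$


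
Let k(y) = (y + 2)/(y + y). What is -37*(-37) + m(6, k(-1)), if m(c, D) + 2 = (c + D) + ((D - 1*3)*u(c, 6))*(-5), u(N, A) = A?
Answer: 2955/2 ≈ 1477.5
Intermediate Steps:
k(y) = (2 + y)/(2*y) (k(y) = (2 + y)/((2*y)) = (2 + y)*(1/(2*y)) = (2 + y)/(2*y))
m(c, D) = 88 + c - 29*D (m(c, D) = -2 + ((c + D) + ((D - 1*3)*6)*(-5)) = -2 + ((D + c) + ((D - 3)*6)*(-5)) = -2 + ((D + c) + ((-3 + D)*6)*(-5)) = -2 + ((D + c) + (-18 + 6*D)*(-5)) = -2 + ((D + c) + (90 - 30*D)) = -2 + (90 + c - 29*D) = 88 + c - 29*D)
-37*(-37) + m(6, k(-1)) = -37*(-37) + (88 + 6 - 29*(2 - 1)/(2*(-1))) = 1369 + (88 + 6 - 29*(-1)/2) = 1369 + (88 + 6 - 29*(-1/2)) = 1369 + (88 + 6 + 29/2) = 1369 + 217/2 = 2955/2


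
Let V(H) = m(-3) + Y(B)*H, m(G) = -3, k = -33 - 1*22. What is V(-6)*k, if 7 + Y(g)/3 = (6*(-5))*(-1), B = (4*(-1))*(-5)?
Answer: 22935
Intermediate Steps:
k = -55 (k = -33 - 22 = -55)
B = 20 (B = -4*(-5) = 20)
Y(g) = 69 (Y(g) = -21 + 3*((6*(-5))*(-1)) = -21 + 3*(-30*(-1)) = -21 + 3*30 = -21 + 90 = 69)
V(H) = -3 + 69*H
V(-6)*k = (-3 + 69*(-6))*(-55) = (-3 - 414)*(-55) = -417*(-55) = 22935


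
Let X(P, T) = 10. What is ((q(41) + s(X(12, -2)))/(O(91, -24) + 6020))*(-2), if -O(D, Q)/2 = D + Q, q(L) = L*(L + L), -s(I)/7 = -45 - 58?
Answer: -1361/981 ≈ -1.3874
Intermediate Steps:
s(I) = 721 (s(I) = -7*(-45 - 58) = -7*(-103) = 721)
q(L) = 2*L**2 (q(L) = L*(2*L) = 2*L**2)
O(D, Q) = -2*D - 2*Q (O(D, Q) = -2*(D + Q) = -2*D - 2*Q)
((q(41) + s(X(12, -2)))/(O(91, -24) + 6020))*(-2) = ((2*41**2 + 721)/((-2*91 - 2*(-24)) + 6020))*(-2) = ((2*1681 + 721)/((-182 + 48) + 6020))*(-2) = ((3362 + 721)/(-134 + 6020))*(-2) = (4083/5886)*(-2) = (4083*(1/5886))*(-2) = (1361/1962)*(-2) = -1361/981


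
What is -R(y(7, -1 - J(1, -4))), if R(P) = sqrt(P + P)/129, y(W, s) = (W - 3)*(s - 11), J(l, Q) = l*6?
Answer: -4*I/43 ≈ -0.093023*I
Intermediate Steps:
J(l, Q) = 6*l
y(W, s) = (-11 + s)*(-3 + W) (y(W, s) = (-3 + W)*(-11 + s) = (-11 + s)*(-3 + W))
R(P) = sqrt(2)*sqrt(P)/129 (R(P) = sqrt(2*P)*(1/129) = (sqrt(2)*sqrt(P))*(1/129) = sqrt(2)*sqrt(P)/129)
-R(y(7, -1 - J(1, -4))) = -sqrt(2)*sqrt(33 - 11*7 - 3*(-1 - 6) + 7*(-1 - 6))/129 = -sqrt(2)*sqrt(33 - 77 - 3*(-1 - 1*6) + 7*(-1 - 1*6))/129 = -sqrt(2)*sqrt(33 - 77 - 3*(-1 - 6) + 7*(-1 - 6))/129 = -sqrt(2)*sqrt(33 - 77 - 3*(-7) + 7*(-7))/129 = -sqrt(2)*sqrt(33 - 77 + 21 - 49)/129 = -sqrt(2)*sqrt(-72)/129 = -sqrt(2)*6*I*sqrt(2)/129 = -4*I/43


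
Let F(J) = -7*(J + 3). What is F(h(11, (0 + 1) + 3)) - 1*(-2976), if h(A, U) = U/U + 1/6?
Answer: 17681/6 ≈ 2946.8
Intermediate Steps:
h(A, U) = 7/6 (h(A, U) = 1 + 1*(1/6) = 1 + 1/6 = 7/6)
F(J) = -21 - 7*J (F(J) = -7*(3 + J) = -21 - 7*J)
F(h(11, (0 + 1) + 3)) - 1*(-2976) = (-21 - 7*7/6) - 1*(-2976) = (-21 - 49/6) + 2976 = -175/6 + 2976 = 17681/6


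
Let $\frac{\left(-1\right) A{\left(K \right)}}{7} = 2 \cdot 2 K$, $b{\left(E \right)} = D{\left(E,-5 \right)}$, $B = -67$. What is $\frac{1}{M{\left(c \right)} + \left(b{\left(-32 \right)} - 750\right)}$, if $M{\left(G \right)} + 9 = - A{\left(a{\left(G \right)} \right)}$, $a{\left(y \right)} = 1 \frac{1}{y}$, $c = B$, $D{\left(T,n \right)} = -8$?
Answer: $- \frac{67}{51417} \approx -0.0013031$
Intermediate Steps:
$c = -67$
$b{\left(E \right)} = -8$
$a{\left(y \right)} = \frac{1}{y}$
$A{\left(K \right)} = - 28 K$ ($A{\left(K \right)} = - 7 \cdot 2 \cdot 2 K = - 7 \cdot 4 K = - 28 K$)
$M{\left(G \right)} = -9 + \frac{28}{G}$ ($M{\left(G \right)} = -9 - - \frac{28}{G} = -9 + \frac{28}{G}$)
$\frac{1}{M{\left(c \right)} + \left(b{\left(-32 \right)} - 750\right)} = \frac{1}{\left(-9 + \frac{28}{-67}\right) - 758} = \frac{1}{\left(-9 + 28 \left(- \frac{1}{67}\right)\right) - 758} = \frac{1}{\left(-9 - \frac{28}{67}\right) - 758} = \frac{1}{- \frac{631}{67} - 758} = \frac{1}{- \frac{51417}{67}} = - \frac{67}{51417}$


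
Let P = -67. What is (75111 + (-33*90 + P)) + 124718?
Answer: 196792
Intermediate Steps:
(75111 + (-33*90 + P)) + 124718 = (75111 + (-33*90 - 67)) + 124718 = (75111 + (-2970 - 67)) + 124718 = (75111 - 3037) + 124718 = 72074 + 124718 = 196792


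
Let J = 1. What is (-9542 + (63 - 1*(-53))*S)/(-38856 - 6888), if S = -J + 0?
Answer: 4829/22872 ≈ 0.21113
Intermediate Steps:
S = -1 (S = -1*1 + 0 = -1 + 0 = -1)
(-9542 + (63 - 1*(-53))*S)/(-38856 - 6888) = (-9542 + (63 - 1*(-53))*(-1))/(-38856 - 6888) = (-9542 + (63 + 53)*(-1))/(-45744) = (-9542 + 116*(-1))*(-1/45744) = (-9542 - 116)*(-1/45744) = -9658*(-1/45744) = 4829/22872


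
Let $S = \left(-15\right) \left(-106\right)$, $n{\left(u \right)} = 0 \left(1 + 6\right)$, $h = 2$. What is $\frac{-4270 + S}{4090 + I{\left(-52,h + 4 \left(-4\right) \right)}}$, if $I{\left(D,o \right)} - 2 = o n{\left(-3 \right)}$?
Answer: $- \frac{670}{1023} \approx -0.65494$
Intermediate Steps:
$n{\left(u \right)} = 0$ ($n{\left(u \right)} = 0 \cdot 7 = 0$)
$I{\left(D,o \right)} = 2$ ($I{\left(D,o \right)} = 2 + o 0 = 2 + 0 = 2$)
$S = 1590$
$\frac{-4270 + S}{4090 + I{\left(-52,h + 4 \left(-4\right) \right)}} = \frac{-4270 + 1590}{4090 + 2} = - \frac{2680}{4092} = \left(-2680\right) \frac{1}{4092} = - \frac{670}{1023}$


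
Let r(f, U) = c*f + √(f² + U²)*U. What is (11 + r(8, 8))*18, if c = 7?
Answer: 1206 + 1152*√2 ≈ 2835.2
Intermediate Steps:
r(f, U) = 7*f + U*√(U² + f²) (r(f, U) = 7*f + √(f² + U²)*U = 7*f + √(U² + f²)*U = 7*f + U*√(U² + f²))
(11 + r(8, 8))*18 = (11 + (7*8 + 8*√(8² + 8²)))*18 = (11 + (56 + 8*√(64 + 64)))*18 = (11 + (56 + 8*√128))*18 = (11 + (56 + 8*(8*√2)))*18 = (11 + (56 + 64*√2))*18 = (67 + 64*√2)*18 = 1206 + 1152*√2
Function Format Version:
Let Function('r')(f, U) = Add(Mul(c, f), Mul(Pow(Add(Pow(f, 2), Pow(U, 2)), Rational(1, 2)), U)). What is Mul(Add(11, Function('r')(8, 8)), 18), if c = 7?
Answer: Add(1206, Mul(1152, Pow(2, Rational(1, 2)))) ≈ 2835.2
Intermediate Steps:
Function('r')(f, U) = Add(Mul(7, f), Mul(U, Pow(Add(Pow(U, 2), Pow(f, 2)), Rational(1, 2)))) (Function('r')(f, U) = Add(Mul(7, f), Mul(Pow(Add(Pow(f, 2), Pow(U, 2)), Rational(1, 2)), U)) = Add(Mul(7, f), Mul(Pow(Add(Pow(U, 2), Pow(f, 2)), Rational(1, 2)), U)) = Add(Mul(7, f), Mul(U, Pow(Add(Pow(U, 2), Pow(f, 2)), Rational(1, 2)))))
Mul(Add(11, Function('r')(8, 8)), 18) = Mul(Add(11, Add(Mul(7, 8), Mul(8, Pow(Add(Pow(8, 2), Pow(8, 2)), Rational(1, 2))))), 18) = Mul(Add(11, Add(56, Mul(8, Pow(Add(64, 64), Rational(1, 2))))), 18) = Mul(Add(11, Add(56, Mul(8, Pow(128, Rational(1, 2))))), 18) = Mul(Add(11, Add(56, Mul(8, Mul(8, Pow(2, Rational(1, 2)))))), 18) = Mul(Add(11, Add(56, Mul(64, Pow(2, Rational(1, 2))))), 18) = Mul(Add(67, Mul(64, Pow(2, Rational(1, 2)))), 18) = Add(1206, Mul(1152, Pow(2, Rational(1, 2))))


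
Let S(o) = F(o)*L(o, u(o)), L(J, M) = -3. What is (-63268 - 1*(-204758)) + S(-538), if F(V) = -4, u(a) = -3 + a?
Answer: 141502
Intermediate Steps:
S(o) = 12 (S(o) = -4*(-3) = 12)
(-63268 - 1*(-204758)) + S(-538) = (-63268 - 1*(-204758)) + 12 = (-63268 + 204758) + 12 = 141490 + 12 = 141502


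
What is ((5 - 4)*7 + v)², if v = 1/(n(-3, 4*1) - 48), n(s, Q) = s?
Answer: 126736/2601 ≈ 48.726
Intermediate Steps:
v = -1/51 (v = 1/(-3 - 48) = 1/(-51) = -1/51 ≈ -0.019608)
((5 - 4)*7 + v)² = ((5 - 4)*7 - 1/51)² = (1*7 - 1/51)² = (7 - 1/51)² = (356/51)² = 126736/2601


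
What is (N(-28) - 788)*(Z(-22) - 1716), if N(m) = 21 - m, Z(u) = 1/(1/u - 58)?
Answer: 1619410606/1277 ≈ 1.2681e+6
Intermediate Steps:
Z(u) = 1/(-58 + 1/u)
(N(-28) - 788)*(Z(-22) - 1716) = ((21 - 1*(-28)) - 788)*(-1*(-22)/(-1 + 58*(-22)) - 1716) = ((21 + 28) - 788)*(-1*(-22)/(-1 - 1276) - 1716) = (49 - 788)*(-1*(-22)/(-1277) - 1716) = -739*(-1*(-22)*(-1/1277) - 1716) = -739*(-22/1277 - 1716) = -739*(-2191354/1277) = 1619410606/1277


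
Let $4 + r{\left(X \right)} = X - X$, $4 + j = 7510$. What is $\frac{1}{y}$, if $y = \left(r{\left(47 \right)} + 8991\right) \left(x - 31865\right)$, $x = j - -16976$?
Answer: $- \frac{1}{66351021} \approx -1.5071 \cdot 10^{-8}$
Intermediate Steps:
$j = 7506$ ($j = -4 + 7510 = 7506$)
$r{\left(X \right)} = -4$ ($r{\left(X \right)} = -4 + \left(X - X\right) = -4 + 0 = -4$)
$x = 24482$ ($x = 7506 - -16976 = 7506 + 16976 = 24482$)
$y = -66351021$ ($y = \left(-4 + 8991\right) \left(24482 - 31865\right) = 8987 \left(-7383\right) = -66351021$)
$\frac{1}{y} = \frac{1}{-66351021} = - \frac{1}{66351021}$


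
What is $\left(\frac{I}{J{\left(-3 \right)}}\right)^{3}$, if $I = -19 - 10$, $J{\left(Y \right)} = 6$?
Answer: $- \frac{24389}{216} \approx -112.91$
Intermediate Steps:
$I = -29$ ($I = -19 - 10 = -29$)
$\left(\frac{I}{J{\left(-3 \right)}}\right)^{3} = \left(- \frac{29}{6}\right)^{3} = - \frac{24389}{216}$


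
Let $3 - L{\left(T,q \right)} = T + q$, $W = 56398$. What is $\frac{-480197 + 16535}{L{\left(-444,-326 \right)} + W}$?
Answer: $- \frac{154554}{19057} \approx -8.1101$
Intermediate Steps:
$L{\left(T,q \right)} = 3 - T - q$ ($L{\left(T,q \right)} = 3 - \left(T + q\right) = 3 - T - q$)
$\frac{-480197 + 16535}{L{\left(-444,-326 \right)} + W} = \frac{-480197 + 16535}{\left(3 - -444 - -326\right) + 56398} = - \frac{463662}{\left(3 + 444 + 326\right) + 56398} = - \frac{463662}{773 + 56398} = - \frac{463662}{57171} = \left(-463662\right) \frac{1}{57171} = - \frac{154554}{19057}$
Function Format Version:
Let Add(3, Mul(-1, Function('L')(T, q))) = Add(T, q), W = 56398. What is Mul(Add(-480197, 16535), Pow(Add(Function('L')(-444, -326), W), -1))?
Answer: Rational(-154554, 19057) ≈ -8.1101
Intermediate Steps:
Function('L')(T, q) = Add(3, Mul(-1, T), Mul(-1, q)) (Function('L')(T, q) = Add(3, Mul(-1, Add(T, q))) = Add(3, Add(Mul(-1, T), Mul(-1, q))) = Add(3, Mul(-1, T), Mul(-1, q)))
Mul(Add(-480197, 16535), Pow(Add(Function('L')(-444, -326), W), -1)) = Mul(Add(-480197, 16535), Pow(Add(Add(3, Mul(-1, -444), Mul(-1, -326)), 56398), -1)) = Mul(-463662, Pow(Add(Add(3, 444, 326), 56398), -1)) = Mul(-463662, Pow(Add(773, 56398), -1)) = Mul(-463662, Pow(57171, -1)) = Mul(-463662, Rational(1, 57171)) = Rational(-154554, 19057)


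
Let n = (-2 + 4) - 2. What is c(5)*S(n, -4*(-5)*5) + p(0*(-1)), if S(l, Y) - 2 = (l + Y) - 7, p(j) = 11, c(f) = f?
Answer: 486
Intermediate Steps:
n = 0 (n = 2 - 2 = 0)
S(l, Y) = -5 + Y + l (S(l, Y) = 2 + ((l + Y) - 7) = 2 + ((Y + l) - 7) = 2 + (-7 + Y + l) = -5 + Y + l)
c(5)*S(n, -4*(-5)*5) + p(0*(-1)) = 5*(-5 - 4*(-5)*5 + 0) + 11 = 5*(-5 + 20*5 + 0) + 11 = 5*(-5 + 100 + 0) + 11 = 5*95 + 11 = 475 + 11 = 486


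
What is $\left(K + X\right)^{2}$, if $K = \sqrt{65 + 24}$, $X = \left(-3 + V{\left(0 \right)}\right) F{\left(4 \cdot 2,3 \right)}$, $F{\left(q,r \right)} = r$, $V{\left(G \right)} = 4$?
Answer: $\left(3 + \sqrt{89}\right)^{2} \approx 154.6$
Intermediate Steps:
$X = 3$ ($X = \left(-3 + 4\right) 3 = 1 \cdot 3 = 3$)
$K = \sqrt{89} \approx 9.434$
$\left(K + X\right)^{2} = \left(\sqrt{89} + 3\right)^{2} = \left(3 + \sqrt{89}\right)^{2}$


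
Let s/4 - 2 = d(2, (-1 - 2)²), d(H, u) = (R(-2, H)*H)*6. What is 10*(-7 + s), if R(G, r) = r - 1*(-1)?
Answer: 1450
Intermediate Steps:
R(G, r) = 1 + r (R(G, r) = r + 1 = 1 + r)
d(H, u) = 6*H*(1 + H) (d(H, u) = ((1 + H)*H)*6 = (H*(1 + H))*6 = 6*H*(1 + H))
s = 152 (s = 8 + 4*(6*2*(1 + 2)) = 8 + 4*(6*2*3) = 8 + 4*36 = 8 + 144 = 152)
10*(-7 + s) = 10*(-7 + 152) = 10*145 = 1450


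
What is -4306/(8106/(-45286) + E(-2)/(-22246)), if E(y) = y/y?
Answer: 2169001862468/90185681 ≈ 24050.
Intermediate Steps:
E(y) = 1
-4306/(8106/(-45286) + E(-2)/(-22246)) = -4306/(8106/(-45286) + 1/(-22246)) = -4306/(8106*(-1/45286) + 1*(-1/22246)) = -4306/(-4053/22643 - 1/22246) = -4306/(-90185681/503716178) = -4306*(-503716178/90185681) = 2169001862468/90185681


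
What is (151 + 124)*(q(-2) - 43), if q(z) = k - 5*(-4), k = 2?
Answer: -5775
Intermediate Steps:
q(z) = 22 (q(z) = 2 - 5*(-4) = 2 + 20 = 22)
(151 + 124)*(q(-2) - 43) = (151 + 124)*(22 - 43) = 275*(-21) = -5775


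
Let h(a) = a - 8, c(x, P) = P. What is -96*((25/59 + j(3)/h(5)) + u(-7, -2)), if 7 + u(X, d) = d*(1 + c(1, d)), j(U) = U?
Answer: 31584/59 ≈ 535.32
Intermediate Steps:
h(a) = -8 + a
u(X, d) = -7 + d*(1 + d)
-96*((25/59 + j(3)/h(5)) + u(-7, -2)) = -96*((25/59 + 3/(-8 + 5)) + (-7 - 2 + (-2)²)) = -96*((25*(1/59) + 3/(-3)) + (-7 - 2 + 4)) = -96*((25/59 + 3*(-⅓)) - 5) = -96*((25/59 - 1) - 5) = -96*(-34/59 - 5) = -96*(-329/59) = 31584/59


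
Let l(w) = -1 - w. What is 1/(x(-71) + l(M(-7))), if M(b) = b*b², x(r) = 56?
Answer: 1/398 ≈ 0.0025126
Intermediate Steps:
M(b) = b³
1/(x(-71) + l(M(-7))) = 1/(56 + (-1 - 1*(-7)³)) = 1/(56 + (-1 - 1*(-343))) = 1/(56 + (-1 + 343)) = 1/(56 + 342) = 1/398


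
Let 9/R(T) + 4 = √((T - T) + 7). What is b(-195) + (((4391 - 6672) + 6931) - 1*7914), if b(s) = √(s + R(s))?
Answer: -3264 + I*√(199 + √7) ≈ -3264.0 + 14.2*I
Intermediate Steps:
R(T) = 9/(-4 + √7) (R(T) = 9/(-4 + √((T - T) + 7)) = 9/(-4 + √(0 + 7)) = 9/(-4 + √7))
b(s) = √(-4 + s - √7) (b(s) = √(s + (-4 - √7)) = √(-4 + s - √7))
b(-195) + (((4391 - 6672) + 6931) - 1*7914) = √(-4 - 195 - √7) + (((4391 - 6672) + 6931) - 1*7914) = √(-199 - √7) + ((-2281 + 6931) - 7914) = √(-199 - √7) + (4650 - 7914) = √(-199 - √7) - 3264 = -3264 + √(-199 - √7)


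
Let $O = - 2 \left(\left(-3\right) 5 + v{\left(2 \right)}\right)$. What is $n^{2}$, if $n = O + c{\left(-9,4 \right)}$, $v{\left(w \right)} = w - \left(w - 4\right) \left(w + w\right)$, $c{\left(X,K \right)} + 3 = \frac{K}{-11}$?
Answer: $\frac{5329}{121} \approx 44.041$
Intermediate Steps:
$c{\left(X,K \right)} = -3 - \frac{K}{11}$ ($c{\left(X,K \right)} = -3 + \frac{K}{-11} = -3 + K \left(- \frac{1}{11}\right) = -3 - \frac{K}{11}$)
$v{\left(w \right)} = w - 2 w \left(-4 + w\right)$ ($v{\left(w \right)} = w - \left(-4 + w\right) 2 w = w - 2 w \left(-4 + w\right)$)
$O = 10$ ($O = - 2 \left(\left(-3\right) 5 + 2 \left(9 - 4\right)\right) = - 2 \left(-15 + 2 \left(9 - 4\right)\right) = - 2 \left(-15 + 2 \cdot 5\right) = - 2 \left(-15 + 10\right) = \left(-2\right) \left(-5\right) = 10$)
$n = \frac{73}{11}$ ($n = 10 - \frac{37}{11} = \frac{73}{11} \approx 6.6364$)
$n^{2} = \left(\frac{73}{11}\right)^{2} = \frac{5329}{121}$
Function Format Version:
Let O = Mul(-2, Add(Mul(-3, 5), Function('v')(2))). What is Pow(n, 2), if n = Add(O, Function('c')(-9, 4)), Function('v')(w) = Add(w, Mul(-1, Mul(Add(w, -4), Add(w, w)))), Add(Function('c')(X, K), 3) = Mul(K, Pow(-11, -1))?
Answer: Rational(5329, 121) ≈ 44.041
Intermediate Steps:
Function('c')(X, K) = Add(-3, Mul(Rational(-1, 11), K)) (Function('c')(X, K) = Add(-3, Mul(K, Pow(-11, -1))) = Add(-3, Mul(K, Rational(-1, 11))) = Add(-3, Mul(Rational(-1, 11), K)))
Function('v')(w) = Add(w, Mul(-2, w, Add(-4, w))) (Function('v')(w) = Add(w, Mul(-1, Mul(Add(-4, w), Mul(2, w)))) = Add(w, Mul(-1, Mul(2, w, Add(-4, w)))) = Add(w, Mul(-2, w, Add(-4, w))))
O = 10 (O = Mul(-2, Add(Mul(-3, 5), Mul(2, Add(9, Mul(-2, 2))))) = Mul(-2, Add(-15, Mul(2, Add(9, -4)))) = Mul(-2, Add(-15, Mul(2, 5))) = Mul(-2, Add(-15, 10)) = Mul(-2, -5) = 10)
n = Rational(73, 11) (n = Add(10, Add(-3, Mul(Rational(-1, 11), 4))) = Add(10, Add(-3, Rational(-4, 11))) = Add(10, Rational(-37, 11)) = Rational(73, 11) ≈ 6.6364)
Pow(n, 2) = Pow(Rational(73, 11), 2) = Rational(5329, 121)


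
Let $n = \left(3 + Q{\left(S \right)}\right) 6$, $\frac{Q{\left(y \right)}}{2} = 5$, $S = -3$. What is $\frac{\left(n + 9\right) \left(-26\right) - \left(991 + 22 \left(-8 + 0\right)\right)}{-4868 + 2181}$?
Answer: $\frac{3077}{2687} \approx 1.1451$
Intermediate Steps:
$Q{\left(y \right)} = 10$ ($Q{\left(y \right)} = 2 \cdot 5 = 10$)
$n = 78$ ($n = \left(3 + 10\right) 6 = 13 \cdot 6 = 78$)
$\frac{\left(n + 9\right) \left(-26\right) - \left(991 + 22 \left(-8 + 0\right)\right)}{-4868 + 2181} = \frac{\left(78 + 9\right) \left(-26\right) - \left(991 + 22 \left(-8 + 0\right)\right)}{-4868 + 2181} = \frac{87 \left(-26\right) - 815}{-2687} = \left(-2262 + \left(-991 + 176\right)\right) \left(- \frac{1}{2687}\right) = \left(-2262 - 815\right) \left(- \frac{1}{2687}\right) = \left(-3077\right) \left(- \frac{1}{2687}\right) = \frac{3077}{2687}$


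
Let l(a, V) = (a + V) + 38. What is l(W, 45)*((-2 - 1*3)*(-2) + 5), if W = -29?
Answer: 810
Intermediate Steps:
l(a, V) = 38 + V + a (l(a, V) = (V + a) + 38 = 38 + V + a)
l(W, 45)*((-2 - 1*3)*(-2) + 5) = (38 + 45 - 29)*((-2 - 1*3)*(-2) + 5) = 54*((-2 - 3)*(-2) + 5) = 54*(-5*(-2) + 5) = 54*(10 + 5) = 54*15 = 810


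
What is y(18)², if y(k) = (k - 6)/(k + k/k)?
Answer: 144/361 ≈ 0.39889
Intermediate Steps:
y(k) = (-6 + k)/(1 + k) (y(k) = (-6 + k)/(k + 1) = (-6 + k)/(1 + k))
y(18)² = ((-6 + 18)/(1 + 18))² = (12/19)² = 144/361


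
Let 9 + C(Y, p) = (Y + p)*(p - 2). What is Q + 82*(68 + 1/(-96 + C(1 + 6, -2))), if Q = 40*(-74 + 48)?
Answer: 566918/125 ≈ 4535.3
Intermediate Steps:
Q = -1040 (Q = 40*(-26) = -1040)
C(Y, p) = -9 + (-2 + p)*(Y + p) (C(Y, p) = -9 + (Y + p)*(p - 2) = -9 + (Y + p)*(-2 + p) = -9 + (-2 + p)*(Y + p))
Q + 82*(68 + 1/(-96 + C(1 + 6, -2))) = -1040 + 82*(68 + 1/(-96 + (-9 + (-2)² - 2*(1 + 6) - 2*(-2) + (1 + 6)*(-2)))) = -1040 + 82*(68 + 1/(-96 + (-9 + 4 - 2*7 + 4 + 7*(-2)))) = -1040 + 82*(68 + 1/(-96 + (-9 + 4 - 14 + 4 - 14))) = -1040 + 82*(68 + 1/(-96 - 29)) = -1040 + 82*(68 + 1/(-125)) = -1040 + 82*(68 - 1/125) = -1040 + 82*(8499/125) = -1040 + 696918/125 = 566918/125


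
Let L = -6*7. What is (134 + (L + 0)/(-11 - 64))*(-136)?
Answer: -457504/25 ≈ -18300.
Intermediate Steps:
L = -42
(134 + (L + 0)/(-11 - 64))*(-136) = (134 + (-42 + 0)/(-11 - 64))*(-136) = (134 - 42/(-75))*(-136) = (134 - 42*(-1/75))*(-136) = (134 + 14/25)*(-136) = (3364/25)*(-136) = -457504/25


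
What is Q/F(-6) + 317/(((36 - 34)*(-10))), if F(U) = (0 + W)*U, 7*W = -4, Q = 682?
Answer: 2746/15 ≈ 183.07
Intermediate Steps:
W = -4/7 (W = (⅐)*(-4) = -4/7 ≈ -0.57143)
F(U) = -4*U/7 (F(U) = (0 - 4/7)*U = -4*U/7)
Q/F(-6) + 317/(((36 - 34)*(-10))) = 682/((-4/7*(-6))) + 317/(((36 - 34)*(-10))) = 682/(24/7) + 317/((2*(-10))) = 682*(7/24) + 317/(-20) = 2387/12 + 317*(-1/20) = 2387/12 - 317/20 = 2746/15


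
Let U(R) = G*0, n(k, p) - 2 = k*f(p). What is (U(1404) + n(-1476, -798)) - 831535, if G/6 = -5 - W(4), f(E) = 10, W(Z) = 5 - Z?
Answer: -846293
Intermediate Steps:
G = -36 (G = 6*(-5 - (5 - 1*4)) = 6*(-5 - (5 - 4)) = 6*(-5 - 1*1) = 6*(-5 - 1) = 6*(-6) = -36)
n(k, p) = 2 + 10*k (n(k, p) = 2 + k*10 = 2 + 10*k)
U(R) = 0 (U(R) = -36*0 = 0)
(U(1404) + n(-1476, -798)) - 831535 = (0 + (2 + 10*(-1476))) - 831535 = (0 + (2 - 14760)) - 831535 = (0 - 14758) - 831535 = -14758 - 831535 = -846293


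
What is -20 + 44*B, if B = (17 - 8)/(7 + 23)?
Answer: -34/5 ≈ -6.8000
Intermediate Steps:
B = 3/10 (B = 9/30 = 9*(1/30) = 3/10 ≈ 0.30000)
-20 + 44*B = -20 + 44*(3/10) = -20 + 66/5 = -34/5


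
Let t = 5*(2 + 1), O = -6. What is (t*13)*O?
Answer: -1170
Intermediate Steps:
t = 15 (t = 5*3 = 15)
(t*13)*O = (15*13)*(-6) = 195*(-6) = -1170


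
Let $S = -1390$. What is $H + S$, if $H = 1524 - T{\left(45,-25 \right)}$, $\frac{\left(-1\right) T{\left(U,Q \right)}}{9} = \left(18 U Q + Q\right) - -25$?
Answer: $-182116$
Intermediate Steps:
$T{\left(U,Q \right)} = -225 - 9 Q - 162 Q U$ ($T{\left(U,Q \right)} = - 9 \left(\left(18 U Q + Q\right) - -25\right) = - 9 \left(\left(18 Q U + Q\right) + 25\right) = - 9 \left(\left(Q + 18 Q U\right) + 25\right) = - 9 \left(25 + Q + 18 Q U\right) = -225 - 9 Q - 162 Q U$)
$H = -180726$ ($H = 1524 - \left(-225 - -225 - \left(-4050\right) 45\right) = 1524 - \left(-225 + 225 + 182250\right) = 1524 - 182250 = -180726$)
$H + S = -180726 - 1390 = -182116$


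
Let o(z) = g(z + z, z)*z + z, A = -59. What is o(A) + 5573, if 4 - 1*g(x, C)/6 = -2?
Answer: 3390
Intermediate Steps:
g(x, C) = 36 (g(x, C) = 24 - 6*(-2) = 24 + 12 = 36)
o(z) = 37*z (o(z) = 36*z + z = 37*z)
o(A) + 5573 = 37*(-59) + 5573 = -2183 + 5573 = 3390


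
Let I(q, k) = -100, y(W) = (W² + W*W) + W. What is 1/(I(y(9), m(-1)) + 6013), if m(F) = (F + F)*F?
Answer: 1/5913 ≈ 0.00016912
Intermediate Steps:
y(W) = W + 2*W² (y(W) = (W² + W²) + W = 2*W² + W = W + 2*W²)
m(F) = 2*F² (m(F) = (2*F)*F = 2*F²)
1/(I(y(9), m(-1)) + 6013) = 1/(-100 + 6013) = 1/5913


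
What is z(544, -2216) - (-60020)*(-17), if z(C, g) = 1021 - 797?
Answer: -1020116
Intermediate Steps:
z(C, g) = 224
z(544, -2216) - (-60020)*(-17) = 224 - (-60020)*(-17) = 224 - 1*1020340 = 224 - 1020340 = -1020116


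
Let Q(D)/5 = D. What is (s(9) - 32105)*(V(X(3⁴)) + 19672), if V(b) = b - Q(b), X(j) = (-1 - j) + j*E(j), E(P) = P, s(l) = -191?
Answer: 201656224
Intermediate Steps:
Q(D) = 5*D
X(j) = -1 + j² - j (X(j) = (-1 - j) + j*j = (-1 - j) + j² = -1 + j² - j)
V(b) = -4*b (V(b) = b - 5*b = -4*b)
(s(9) - 32105)*(V(X(3⁴)) + 19672) = (-191 - 32105)*(-4*(-1 + (3⁴)² - 1*3⁴) + 19672) = -32296*(-4*(-1 + 81² - 1*81) + 19672) = -32296*(-4*(-1 + 6561 - 81) + 19672) = -32296*(-4*6479 + 19672) = -32296*(-25916 + 19672) = -32296*(-6244) = 201656224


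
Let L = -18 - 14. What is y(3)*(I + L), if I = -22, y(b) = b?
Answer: -162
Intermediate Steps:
L = -32
y(3)*(I + L) = 3*(-22 - 32) = 3*(-54) = -162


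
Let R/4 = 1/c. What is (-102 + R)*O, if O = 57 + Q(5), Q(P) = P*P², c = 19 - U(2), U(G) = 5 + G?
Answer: -55510/3 ≈ -18503.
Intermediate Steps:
c = 12 (c = 19 - (5 + 2) = 19 - 1*7 = 19 - 7 = 12)
Q(P) = P³
R = ⅓ (R = 4/12 = 4*(1/12) = ⅓ ≈ 0.33333)
O = 182 (O = 57 + 5³ = 57 + 125 = 182)
(-102 + R)*O = (-102 + ⅓)*182 = -305/3*182 = -55510/3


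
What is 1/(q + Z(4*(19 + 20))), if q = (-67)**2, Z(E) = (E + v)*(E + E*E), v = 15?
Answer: 1/4192621 ≈ 2.3851e-7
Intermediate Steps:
Z(E) = (15 + E)*(E + E**2) (Z(E) = (E + 15)*(E + E*E) = (15 + E)*(E + E**2))
q = 4489
1/(q + Z(4*(19 + 20))) = 1/(4489 + (4*(19 + 20))*(15 + (4*(19 + 20))**2 + 16*(4*(19 + 20)))) = 1/(4489 + (4*39)*(15 + (4*39)**2 + 16*(4*39))) = 1/(4489 + 156*(15 + 156**2 + 16*156)) = 1/(4489 + 156*(15 + 24336 + 2496)) = 1/(4489 + 156*26847) = 1/(4489 + 4188132) = 1/4192621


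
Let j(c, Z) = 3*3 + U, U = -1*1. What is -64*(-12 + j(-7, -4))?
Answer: 256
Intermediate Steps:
U = -1
j(c, Z) = 8 (j(c, Z) = 3*3 - 1 = 9 - 1 = 8)
-64*(-12 + j(-7, -4)) = -64*(-12 + 8) = -64*(-4) = 256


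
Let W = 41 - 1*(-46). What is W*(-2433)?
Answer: -211671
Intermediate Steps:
W = 87 (W = 41 + 46 = 87)
W*(-2433) = 87*(-2433) = -211671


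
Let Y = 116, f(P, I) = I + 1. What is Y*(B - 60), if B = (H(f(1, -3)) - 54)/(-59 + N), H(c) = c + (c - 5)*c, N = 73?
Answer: -7308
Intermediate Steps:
f(P, I) = 1 + I
H(c) = c + c*(-5 + c) (H(c) = c + (-5 + c)*c = c + c*(-5 + c))
B = -3 (B = ((1 - 3)*(-4 + (1 - 3)) - 54)/(-59 + 73) = (-2*(-4 - 2) - 54)/14 = (-2*(-6) - 54)*(1/14) = (12 - 54)*(1/14) = -42*1/14 = -3)
Y*(B - 60) = 116*(-3 - 60) = 116*(-63) = -7308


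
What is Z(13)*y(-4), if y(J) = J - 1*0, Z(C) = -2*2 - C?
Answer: 68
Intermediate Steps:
Z(C) = -4 - C
y(J) = J (y(J) = J + 0 = J)
Z(13)*y(-4) = (-4 - 1*13)*(-4) = (-4 - 13)*(-4) = -17*(-4) = 68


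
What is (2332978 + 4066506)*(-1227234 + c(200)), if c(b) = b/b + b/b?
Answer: -7853651548288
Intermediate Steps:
c(b) = 2 (c(b) = 1 + 1 = 2)
(2332978 + 4066506)*(-1227234 + c(200)) = (2332978 + 4066506)*(-1227234 + 2) = 6399484*(-1227232) = -7853651548288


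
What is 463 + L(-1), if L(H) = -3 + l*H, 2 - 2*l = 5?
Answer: 923/2 ≈ 461.50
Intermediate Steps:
l = -3/2 (l = 1 - ½*5 = 1 - 5/2 = -3/2 ≈ -1.5000)
L(H) = -3 - 3*H/2
463 + L(-1) = 463 + (-3 - 3/2*(-1)) = 463 + (-3 + 3/2) = 463 - 3/2 = 923/2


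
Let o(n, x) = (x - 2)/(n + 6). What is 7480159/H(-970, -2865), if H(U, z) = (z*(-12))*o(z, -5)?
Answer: 7128591527/80220 ≈ 88863.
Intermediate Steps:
o(n, x) = (-2 + x)/(6 + n)
H(U, z) = 84*z/(6 + z) (H(U, z) = (z*(-12))*((-2 - 5)/(6 + z)) = (-12*z)*(-7/(6 + z)) = 84*z/(6 + z))
7480159/H(-970, -2865) = 7480159/((84*(-2865)/(6 - 2865))) = 7480159/((84*(-2865)/(-2859))) = 7480159/((84*(-2865)*(-1/2859))) = 7480159/(80220/953) = 7480159*(953/80220) = 7128591527/80220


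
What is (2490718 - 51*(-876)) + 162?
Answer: 2535556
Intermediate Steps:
(2490718 - 51*(-876)) + 162 = (2490718 + 44676) + 162 = 2535394 + 162 = 2535556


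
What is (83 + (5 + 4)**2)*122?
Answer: 20008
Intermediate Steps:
(83 + (5 + 4)**2)*122 = (83 + 9**2)*122 = (83 + 81)*122 = 164*122 = 20008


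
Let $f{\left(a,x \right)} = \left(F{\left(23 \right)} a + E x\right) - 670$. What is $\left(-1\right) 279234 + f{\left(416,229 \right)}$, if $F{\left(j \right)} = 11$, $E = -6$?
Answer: $-276702$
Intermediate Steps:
$f{\left(a,x \right)} = -670 - 6 x + 11 a$ ($f{\left(a,x \right)} = \left(11 a - 6 x\right) - 670 = \left(- 6 x + 11 a\right) - 670 = -670 - 6 x + 11 a$)
$\left(-1\right) 279234 + f{\left(416,229 \right)} = \left(-1\right) 279234 - -2532 = -279234 - -2532 = -279234 + 2532 = -276702$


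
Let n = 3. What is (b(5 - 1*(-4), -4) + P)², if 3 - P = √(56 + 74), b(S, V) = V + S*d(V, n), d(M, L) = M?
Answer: (37 + √130)² ≈ 2342.7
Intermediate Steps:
b(S, V) = V + S*V
P = 3 - √130 (P = 3 - √(56 + 74) = 3 - √130 ≈ -8.4017)
(b(5 - 1*(-4), -4) + P)² = (-4*(1 + (5 - 1*(-4))) + (3 - √130))² = (-4*(1 + (5 + 4)) + (3 - √130))² = (-4*(1 + 9) + (3 - √130))² = (-4*10 + (3 - √130))² = (-40 + (3 - √130))² = (-37 - √130)²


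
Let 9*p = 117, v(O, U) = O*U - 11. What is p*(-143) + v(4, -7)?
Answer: -1898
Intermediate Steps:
v(O, U) = -11 + O*U
p = 13 (p = (⅑)*117 = 13)
p*(-143) + v(4, -7) = 13*(-143) + (-11 + 4*(-7)) = -1859 + (-11 - 28) = -1859 - 39 = -1898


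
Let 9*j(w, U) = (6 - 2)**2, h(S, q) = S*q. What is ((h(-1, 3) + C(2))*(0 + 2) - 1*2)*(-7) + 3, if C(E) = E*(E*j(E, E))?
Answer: -365/9 ≈ -40.556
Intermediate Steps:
j(w, U) = 16/9 (j(w, U) = (6 - 2)**2/9 = (1/9)*4**2 = (1/9)*16 = 16/9)
C(E) = 16*E**2/9 (C(E) = E*(E*(16/9)) = E*(16*E/9) = 16*E**2/9)
((h(-1, 3) + C(2))*(0 + 2) - 1*2)*(-7) + 3 = ((-1*3 + (16/9)*2**2)*(0 + 2) - 1*2)*(-7) + 3 = ((-3 + (16/9)*4)*2 - 2)*(-7) + 3 = ((-3 + 64/9)*2 - 2)*(-7) + 3 = ((37/9)*2 - 2)*(-7) + 3 = (74/9 - 2)*(-7) + 3 = (56/9)*(-7) + 3 = -392/9 + 3 = -365/9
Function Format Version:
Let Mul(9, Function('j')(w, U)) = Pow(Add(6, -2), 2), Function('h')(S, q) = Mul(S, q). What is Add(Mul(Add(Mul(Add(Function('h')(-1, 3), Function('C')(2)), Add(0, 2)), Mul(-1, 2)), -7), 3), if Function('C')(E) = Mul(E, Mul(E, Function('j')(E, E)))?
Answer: Rational(-365, 9) ≈ -40.556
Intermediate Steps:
Function('j')(w, U) = Rational(16, 9) (Function('j')(w, U) = Mul(Rational(1, 9), Pow(Add(6, -2), 2)) = Mul(Rational(1, 9), Pow(4, 2)) = Mul(Rational(1, 9), 16) = Rational(16, 9))
Function('C')(E) = Mul(Rational(16, 9), Pow(E, 2)) (Function('C')(E) = Mul(E, Mul(E, Rational(16, 9))) = Mul(E, Mul(Rational(16, 9), E)) = Mul(Rational(16, 9), Pow(E, 2)))
Add(Mul(Add(Mul(Add(Function('h')(-1, 3), Function('C')(2)), Add(0, 2)), Mul(-1, 2)), -7), 3) = Add(Mul(Add(Mul(Add(Mul(-1, 3), Mul(Rational(16, 9), Pow(2, 2))), Add(0, 2)), Mul(-1, 2)), -7), 3) = Add(Mul(Add(Mul(Add(-3, Mul(Rational(16, 9), 4)), 2), -2), -7), 3) = Add(Mul(Add(Mul(Add(-3, Rational(64, 9)), 2), -2), -7), 3) = Add(Mul(Add(Mul(Rational(37, 9), 2), -2), -7), 3) = Add(Mul(Add(Rational(74, 9), -2), -7), 3) = Add(Mul(Rational(56, 9), -7), 3) = Add(Rational(-392, 9), 3) = Rational(-365, 9)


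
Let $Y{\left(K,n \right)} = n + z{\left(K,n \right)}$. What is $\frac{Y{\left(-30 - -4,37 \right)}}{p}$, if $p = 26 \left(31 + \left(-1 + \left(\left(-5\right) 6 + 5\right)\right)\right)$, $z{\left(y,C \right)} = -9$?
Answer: $\frac{14}{65} \approx 0.21538$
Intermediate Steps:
$Y{\left(K,n \right)} = -9 + n$ ($Y{\left(K,n \right)} = n - 9 = -9 + n$)
$p = 130$ ($p = 26 \left(31 + \left(-1 + \left(-30 + 5\right)\right)\right) = 26 \left(31 - 26\right) = 26 \cdot 5 = 130$)
$\frac{Y{\left(-30 - -4,37 \right)}}{p} = \frac{-9 + 37}{130} = 28 \cdot \frac{1}{130} = \frac{14}{65}$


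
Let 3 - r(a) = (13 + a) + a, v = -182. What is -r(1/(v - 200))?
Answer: 1909/191 ≈ 9.9948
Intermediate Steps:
r(a) = -10 - 2*a (r(a) = 3 - ((13 + a) + a) = 3 - (13 + 2*a) = 3 + (-13 - 2*a) = -10 - 2*a)
-r(1/(v - 200)) = -(-10 - 2/(-182 - 200)) = -(-10 - 2/(-382)) = -(-10 - 2*(-1/382)) = -(-10 + 1/191) = -1*(-1909/191) = 1909/191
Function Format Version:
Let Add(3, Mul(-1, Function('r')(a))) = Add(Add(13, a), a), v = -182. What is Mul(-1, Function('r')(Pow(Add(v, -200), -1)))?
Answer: Rational(1909, 191) ≈ 9.9948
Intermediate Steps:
Function('r')(a) = Add(-10, Mul(-2, a)) (Function('r')(a) = Add(3, Mul(-1, Add(Add(13, a), a))) = Add(3, Mul(-1, Add(13, Mul(2, a)))) = Add(3, Add(-13, Mul(-2, a))) = Add(-10, Mul(-2, a)))
Mul(-1, Function('r')(Pow(Add(v, -200), -1))) = Mul(-1, Add(-10, Mul(-2, Pow(Add(-182, -200), -1)))) = Mul(-1, Add(-10, Mul(-2, Pow(-382, -1)))) = Mul(-1, Add(-10, Mul(-2, Rational(-1, 382)))) = Mul(-1, Add(-10, Rational(1, 191))) = Mul(-1, Rational(-1909, 191)) = Rational(1909, 191)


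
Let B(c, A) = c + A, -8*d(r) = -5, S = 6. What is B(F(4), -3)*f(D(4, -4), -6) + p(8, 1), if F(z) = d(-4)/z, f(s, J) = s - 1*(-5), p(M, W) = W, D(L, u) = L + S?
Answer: -1333/32 ≈ -41.656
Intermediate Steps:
D(L, u) = 6 + L (D(L, u) = L + 6 = 6 + L)
d(r) = 5/8 (d(r) = -⅛*(-5) = 5/8)
f(s, J) = 5 + s (f(s, J) = s + 5 = 5 + s)
F(z) = 5/(8*z)
B(c, A) = A + c
B(F(4), -3)*f(D(4, -4), -6) + p(8, 1) = (-3 + (5/8)/4)*(5 + (6 + 4)) + 1 = (-3 + (5/8)*(¼))*(5 + 10) + 1 = (-3 + 5/32)*15 + 1 = -91/32*15 + 1 = -1365/32 + 1 = -1333/32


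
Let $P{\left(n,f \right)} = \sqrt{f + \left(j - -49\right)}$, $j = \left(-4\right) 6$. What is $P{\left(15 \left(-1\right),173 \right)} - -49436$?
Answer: $49436 + 3 \sqrt{22} \approx 49450.0$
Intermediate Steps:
$j = -24$
$P{\left(n,f \right)} = \sqrt{25 + f}$ ($P{\left(n,f \right)} = \sqrt{f - -25} = \sqrt{f + \left(-24 + 49\right)} = \sqrt{f + 25} = \sqrt{25 + f}$)
$P{\left(15 \left(-1\right),173 \right)} - -49436 = \sqrt{25 + 173} - -49436 = \sqrt{198} + 49436 = 3 \sqrt{22} + 49436 = 49436 + 3 \sqrt{22}$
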